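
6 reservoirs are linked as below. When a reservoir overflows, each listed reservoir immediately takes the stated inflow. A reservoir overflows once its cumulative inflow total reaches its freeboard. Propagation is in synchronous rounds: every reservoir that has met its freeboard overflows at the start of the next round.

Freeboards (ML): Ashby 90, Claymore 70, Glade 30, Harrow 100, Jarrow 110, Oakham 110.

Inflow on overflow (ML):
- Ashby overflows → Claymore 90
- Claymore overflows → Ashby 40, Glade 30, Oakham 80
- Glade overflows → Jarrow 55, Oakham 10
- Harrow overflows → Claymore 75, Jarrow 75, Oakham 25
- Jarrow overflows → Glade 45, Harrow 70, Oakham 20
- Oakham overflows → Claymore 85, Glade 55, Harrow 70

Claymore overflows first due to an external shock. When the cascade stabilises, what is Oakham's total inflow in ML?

Round 1 — Claymore overflows (initial).
  Ashby: +40 → 40 < 90
  Glade: +30 → 30 ≥ 30
  Oakham: +80 → 80 < 110
Round 2 — Glade overflows.
  Jarrow: +55 → 55 < 110
  Oakham: +10 → 90 < 110
No further overflows.

90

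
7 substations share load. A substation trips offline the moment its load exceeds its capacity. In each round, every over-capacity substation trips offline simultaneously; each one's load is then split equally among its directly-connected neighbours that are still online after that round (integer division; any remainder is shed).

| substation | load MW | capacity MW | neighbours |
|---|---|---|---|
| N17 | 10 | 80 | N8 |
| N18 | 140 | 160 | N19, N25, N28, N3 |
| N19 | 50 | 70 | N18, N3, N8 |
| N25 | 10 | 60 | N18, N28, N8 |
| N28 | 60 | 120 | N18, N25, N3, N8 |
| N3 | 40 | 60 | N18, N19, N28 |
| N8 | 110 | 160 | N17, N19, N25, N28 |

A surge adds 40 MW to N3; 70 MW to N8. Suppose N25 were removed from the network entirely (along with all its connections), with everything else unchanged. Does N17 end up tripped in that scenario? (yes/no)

no

With N25 removed:
Round 1 — N3 at 80 > 60; N8 at 180 > 160. N3, N8 trip offline.
  N3 sheds 80 MW to N18, N19, N28: 26 each (2 lost).
    N18: 140+26 = 166 > 160
    N19: 50+26 = 76 > 70
    N28: 60+26 = 86 ≤ 120
  N8 sheds 180 MW to N17, N19, N28: 60 each.
    N17: 10+60 = 70 ≤ 80
    N19: 76+60 = 136 > 70
    N28: 86+60 = 146 > 120
Round 2 — N18, N19, N28 trip offline.
  N18 sheds 166 MW: no online neighbours, lost.
  N19 sheds 136 MW: no online neighbours, lost.
  N28 sheds 146 MW: no online neighbours, lost.
No further trips.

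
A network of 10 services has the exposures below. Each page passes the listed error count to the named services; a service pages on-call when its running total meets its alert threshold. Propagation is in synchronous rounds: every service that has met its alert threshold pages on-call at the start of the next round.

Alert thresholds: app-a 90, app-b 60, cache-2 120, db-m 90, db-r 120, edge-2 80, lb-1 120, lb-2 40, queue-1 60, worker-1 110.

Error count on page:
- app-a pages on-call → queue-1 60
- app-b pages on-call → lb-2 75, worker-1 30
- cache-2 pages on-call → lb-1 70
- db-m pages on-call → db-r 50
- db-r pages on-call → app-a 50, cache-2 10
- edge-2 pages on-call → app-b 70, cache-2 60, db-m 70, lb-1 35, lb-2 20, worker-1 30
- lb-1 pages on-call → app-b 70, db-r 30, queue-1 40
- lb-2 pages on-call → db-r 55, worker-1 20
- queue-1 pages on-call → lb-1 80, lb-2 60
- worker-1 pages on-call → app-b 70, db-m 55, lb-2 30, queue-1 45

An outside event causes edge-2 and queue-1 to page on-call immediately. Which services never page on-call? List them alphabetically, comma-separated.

app-a, cache-2, db-m, db-r, lb-1, worker-1

Round 1 — edge-2, queue-1 page on-call (initial).
  app-b: +70 → 70 ≥ 60
  cache-2: +60 → 60 < 120
  db-m: +70 → 70 < 90
  lb-1: +35+80 → 115 < 120
  lb-2: +20+60 → 80 ≥ 40
  worker-1: +30 → 30 < 110
Round 2 — app-b, lb-2 page on-call.
  db-r: +55 → 55 < 120
  worker-1: +30+20 → 80 < 110
No further pages.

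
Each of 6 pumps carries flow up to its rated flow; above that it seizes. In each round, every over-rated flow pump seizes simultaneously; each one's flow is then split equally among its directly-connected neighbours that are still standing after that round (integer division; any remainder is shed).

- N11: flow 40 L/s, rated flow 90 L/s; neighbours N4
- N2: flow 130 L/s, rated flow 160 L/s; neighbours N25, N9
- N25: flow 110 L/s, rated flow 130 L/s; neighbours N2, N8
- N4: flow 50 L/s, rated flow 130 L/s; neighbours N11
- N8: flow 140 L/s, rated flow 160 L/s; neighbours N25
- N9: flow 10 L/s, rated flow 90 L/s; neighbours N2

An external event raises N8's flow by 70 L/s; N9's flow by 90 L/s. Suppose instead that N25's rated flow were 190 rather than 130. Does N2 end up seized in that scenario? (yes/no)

With N25's rated flow at 190:
Round 1 — N8 at 210 > 160; N9 at 100 > 90. N8, N9 seize.
  N8 sheds 210 L/s to N25: 210 each.
    N25: 110+210 = 320 > 190
  N9 sheds 100 L/s to N2: 100 each.
    N2: 130+100 = 230 > 160
Round 2 — N2, N25 seize.
  N2 sheds 230 L/s: no online neighbours, lost.
  N25 sheds 320 L/s: no online neighbours, lost.
No further seizures.

yes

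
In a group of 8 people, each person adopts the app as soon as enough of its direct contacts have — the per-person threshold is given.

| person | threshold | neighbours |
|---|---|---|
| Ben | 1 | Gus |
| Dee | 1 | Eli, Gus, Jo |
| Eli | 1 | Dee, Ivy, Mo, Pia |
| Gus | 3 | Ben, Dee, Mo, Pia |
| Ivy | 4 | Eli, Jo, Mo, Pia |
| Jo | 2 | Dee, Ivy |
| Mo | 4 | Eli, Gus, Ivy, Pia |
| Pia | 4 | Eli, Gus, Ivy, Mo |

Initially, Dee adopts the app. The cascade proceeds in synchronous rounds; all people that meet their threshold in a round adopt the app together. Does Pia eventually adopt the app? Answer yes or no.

no

Round 1 — Dee adopts the app (initial).
Round 2 — checking thresholds:
  Eli: 1 of 4 neighbours ≥ 1, adopts the app.
  Gus: 1 of 4 neighbours < 3, not yet.
  Jo: 1 of 2 neighbours < 2, not yet.
Round 3 — no new adoptions; cascade stops.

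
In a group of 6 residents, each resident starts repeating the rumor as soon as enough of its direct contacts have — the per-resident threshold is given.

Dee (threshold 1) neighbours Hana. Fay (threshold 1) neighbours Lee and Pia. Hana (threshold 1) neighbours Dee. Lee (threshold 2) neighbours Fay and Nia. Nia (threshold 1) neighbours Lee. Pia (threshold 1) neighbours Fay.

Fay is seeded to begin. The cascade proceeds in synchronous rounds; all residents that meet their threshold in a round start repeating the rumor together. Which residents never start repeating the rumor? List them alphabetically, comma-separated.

Dee, Hana, Lee, Nia

Round 1 — Fay starts repeating the rumor (initial).
Round 2 — checking thresholds:
  Lee: 1 of 2 neighbours < 2, not yet.
  Pia: 1 of 1 neighbours ≥ 1, starts repeating the rumor.
Round 3 — no new spreads; cascade stops.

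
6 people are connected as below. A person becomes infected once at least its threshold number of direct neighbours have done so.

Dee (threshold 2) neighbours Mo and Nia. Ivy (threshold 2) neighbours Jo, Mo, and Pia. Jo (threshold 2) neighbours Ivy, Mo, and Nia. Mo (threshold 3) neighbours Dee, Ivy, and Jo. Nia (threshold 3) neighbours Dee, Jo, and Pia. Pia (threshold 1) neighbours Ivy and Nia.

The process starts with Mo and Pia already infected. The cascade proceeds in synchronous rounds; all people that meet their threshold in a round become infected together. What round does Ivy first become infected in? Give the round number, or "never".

2

Round 1 — Mo, Pia become infected (initial).
Round 2 — checking thresholds:
  Dee: 1 of 2 neighbours < 2, not yet.
  Ivy: 2 of 3 neighbours ≥ 2, becomes infected.
  Jo: 1 of 3 neighbours < 2, not yet.
  Nia: 1 of 3 neighbours < 3, not yet.
Round 3 — checking thresholds:
  Dee: 1 of 2 neighbours < 2, not yet.
  Jo: 2 of 3 neighbours ≥ 2, becomes infected.
  Nia: 1 of 3 neighbours < 3, not yet.
Round 4 — no new infections; cascade stops.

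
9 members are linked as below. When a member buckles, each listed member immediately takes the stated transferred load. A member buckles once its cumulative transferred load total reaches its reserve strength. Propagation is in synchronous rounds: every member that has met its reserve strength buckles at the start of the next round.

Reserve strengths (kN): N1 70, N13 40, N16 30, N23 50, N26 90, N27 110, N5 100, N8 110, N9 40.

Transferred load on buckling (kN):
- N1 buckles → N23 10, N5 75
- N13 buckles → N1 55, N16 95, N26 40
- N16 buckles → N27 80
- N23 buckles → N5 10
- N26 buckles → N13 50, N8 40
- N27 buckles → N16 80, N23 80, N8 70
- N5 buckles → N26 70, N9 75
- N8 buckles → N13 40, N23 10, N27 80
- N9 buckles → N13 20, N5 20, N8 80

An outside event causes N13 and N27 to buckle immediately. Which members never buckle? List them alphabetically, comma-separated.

N1, N26, N5, N8, N9

Round 1 — N13, N27 buckle (initial).
  N1: +55 → 55 < 70
  N16: +95+80 → 175 ≥ 30
  N23: +80 → 80 ≥ 50
  N26: +40 → 40 < 90
  N8: +70 → 70 < 110
Round 2 — N16, N23 buckle.
  N5: +10 → 10 < 100
No further bucklings.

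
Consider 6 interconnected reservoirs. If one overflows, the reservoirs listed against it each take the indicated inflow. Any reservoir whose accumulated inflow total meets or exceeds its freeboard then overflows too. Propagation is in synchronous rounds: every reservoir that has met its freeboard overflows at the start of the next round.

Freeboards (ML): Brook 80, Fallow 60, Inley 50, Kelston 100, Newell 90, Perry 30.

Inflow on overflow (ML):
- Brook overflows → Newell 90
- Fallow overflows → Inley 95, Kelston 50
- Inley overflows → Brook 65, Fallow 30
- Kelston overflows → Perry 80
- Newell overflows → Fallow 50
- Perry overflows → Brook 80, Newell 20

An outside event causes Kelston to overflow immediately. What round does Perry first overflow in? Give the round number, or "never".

2

Round 1 — Kelston overflows (initial).
  Perry: +80 → 80 ≥ 30
Round 2 — Perry overflows.
  Brook: +80 → 80 ≥ 80
  Newell: +20 → 20 < 90
Round 3 — Brook overflows.
  Newell: +90 → 110 ≥ 90
Round 4 — Newell overflows.
  Fallow: +50 → 50 < 60
No further overflows.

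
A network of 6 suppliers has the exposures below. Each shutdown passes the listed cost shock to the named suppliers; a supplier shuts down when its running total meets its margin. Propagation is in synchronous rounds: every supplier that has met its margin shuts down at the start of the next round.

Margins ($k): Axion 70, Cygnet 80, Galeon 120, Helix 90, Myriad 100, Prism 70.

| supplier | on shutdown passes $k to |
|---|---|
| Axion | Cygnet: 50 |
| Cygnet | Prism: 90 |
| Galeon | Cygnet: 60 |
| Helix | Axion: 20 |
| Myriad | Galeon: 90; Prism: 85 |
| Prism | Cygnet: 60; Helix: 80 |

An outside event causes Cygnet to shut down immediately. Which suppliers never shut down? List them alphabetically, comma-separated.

Axion, Galeon, Helix, Myriad

Round 1 — Cygnet shuts down (initial).
  Prism: +90 → 90 ≥ 70
Round 2 — Prism shuts down.
  Helix: +80 → 80 < 90
No further shutdowns.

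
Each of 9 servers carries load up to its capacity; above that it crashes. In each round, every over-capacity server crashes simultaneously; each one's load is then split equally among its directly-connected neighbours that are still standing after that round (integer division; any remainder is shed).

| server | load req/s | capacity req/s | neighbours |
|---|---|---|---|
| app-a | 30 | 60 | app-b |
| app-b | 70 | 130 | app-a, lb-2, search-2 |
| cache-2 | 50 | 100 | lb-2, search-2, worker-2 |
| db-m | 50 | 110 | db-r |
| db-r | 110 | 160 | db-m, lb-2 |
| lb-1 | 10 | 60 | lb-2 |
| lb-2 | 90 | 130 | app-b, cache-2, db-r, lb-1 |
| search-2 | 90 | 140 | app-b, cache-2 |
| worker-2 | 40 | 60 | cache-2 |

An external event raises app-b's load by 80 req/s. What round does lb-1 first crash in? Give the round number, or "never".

never

Round 1 — app-b at 150 > 130. app-b crashes.
  app-b sheds 150 req/s to app-a, lb-2, search-2: 50 each.
    app-a: 30+50 = 80 > 60
    lb-2: 90+50 = 140 > 130
    search-2: 90+50 = 140 ≤ 140
Round 2 — app-a, lb-2 crash.
  app-a sheds 80 req/s: no online neighbours, lost.
  lb-2 sheds 140 req/s to cache-2, db-r, lb-1: 46 each (2 lost).
    cache-2: 50+46 = 96 ≤ 100
    db-r: 110+46 = 156 ≤ 160
    lb-1: 10+46 = 56 ≤ 60
No further crashes.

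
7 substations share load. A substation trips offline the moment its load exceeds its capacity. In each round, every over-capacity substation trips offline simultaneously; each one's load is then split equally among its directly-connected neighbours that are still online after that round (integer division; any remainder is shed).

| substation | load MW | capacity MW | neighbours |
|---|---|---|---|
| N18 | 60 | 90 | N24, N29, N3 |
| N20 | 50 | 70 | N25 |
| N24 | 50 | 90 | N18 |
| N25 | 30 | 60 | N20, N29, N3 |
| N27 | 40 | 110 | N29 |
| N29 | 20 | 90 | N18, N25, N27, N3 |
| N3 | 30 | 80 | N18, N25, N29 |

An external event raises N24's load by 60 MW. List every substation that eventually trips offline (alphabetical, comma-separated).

Round 1 — N24 at 110 > 90. N24 trips offline.
  N24 sheds 110 MW to N18: 110 each.
    N18: 60+110 = 170 > 90
Round 2 — N18 trips offline.
  N18 sheds 170 MW to N29, N3: 85 each.
    N29: 20+85 = 105 > 90
    N3: 30+85 = 115 > 80
Round 3 — N29, N3 trip offline.
  N29 sheds 105 MW to N25, N27: 52 each (1 lost).
    N25: 30+52 = 82 > 60
    N27: 40+52 = 92 ≤ 110
  N3 sheds 115 MW to N25: 115 each.
    N25: 82+115 = 197 > 60
Round 4 — N25 trips offline.
  N25 sheds 197 MW to N20: 197 each.
    N20: 50+197 = 247 > 70
Round 5 — N20 trips offline.
  N20 sheds 247 MW: no online neighbours, lost.
No further trips.

N18, N20, N24, N25, N29, N3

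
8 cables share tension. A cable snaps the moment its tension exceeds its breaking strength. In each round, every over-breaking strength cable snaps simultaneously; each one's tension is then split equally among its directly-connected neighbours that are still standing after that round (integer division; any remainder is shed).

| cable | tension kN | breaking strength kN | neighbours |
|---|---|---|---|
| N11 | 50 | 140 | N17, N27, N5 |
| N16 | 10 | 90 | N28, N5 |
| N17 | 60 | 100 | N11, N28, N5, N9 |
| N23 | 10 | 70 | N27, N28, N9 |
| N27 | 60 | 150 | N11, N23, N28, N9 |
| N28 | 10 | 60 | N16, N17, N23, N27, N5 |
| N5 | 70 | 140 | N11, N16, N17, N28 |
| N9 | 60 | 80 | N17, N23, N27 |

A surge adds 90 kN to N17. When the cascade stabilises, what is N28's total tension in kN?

Round 1 — N17 at 150 > 100. N17 snaps.
  N17 sheds 150 kN to N11, N28, N5, N9: 37 each (2 lost).
    N11: 50+37 = 87 ≤ 140
    N28: 10+37 = 47 ≤ 60
    N5: 70+37 = 107 ≤ 140
    N9: 60+37 = 97 > 80
Round 2 — N9 snaps.
  N9 sheds 97 kN to N23, N27: 48 each (1 lost).
    N23: 10+48 = 58 ≤ 70
    N27: 60+48 = 108 ≤ 150
No further breaks.

47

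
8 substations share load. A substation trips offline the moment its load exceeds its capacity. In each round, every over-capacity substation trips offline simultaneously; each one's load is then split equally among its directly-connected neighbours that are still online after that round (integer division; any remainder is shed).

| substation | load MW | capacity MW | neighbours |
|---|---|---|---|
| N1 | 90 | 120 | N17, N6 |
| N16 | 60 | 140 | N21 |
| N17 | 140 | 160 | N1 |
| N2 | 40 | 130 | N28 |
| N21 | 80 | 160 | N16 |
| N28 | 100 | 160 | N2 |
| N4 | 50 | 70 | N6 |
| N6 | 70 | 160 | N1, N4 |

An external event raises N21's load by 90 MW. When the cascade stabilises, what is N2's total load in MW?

Round 1 — N21 at 170 > 160. N21 trips offline.
  N21 sheds 170 MW to N16: 170 each.
    N16: 60+170 = 230 > 140
Round 2 — N16 trips offline.
  N16 sheds 230 MW: no online neighbours, lost.
No further trips.

40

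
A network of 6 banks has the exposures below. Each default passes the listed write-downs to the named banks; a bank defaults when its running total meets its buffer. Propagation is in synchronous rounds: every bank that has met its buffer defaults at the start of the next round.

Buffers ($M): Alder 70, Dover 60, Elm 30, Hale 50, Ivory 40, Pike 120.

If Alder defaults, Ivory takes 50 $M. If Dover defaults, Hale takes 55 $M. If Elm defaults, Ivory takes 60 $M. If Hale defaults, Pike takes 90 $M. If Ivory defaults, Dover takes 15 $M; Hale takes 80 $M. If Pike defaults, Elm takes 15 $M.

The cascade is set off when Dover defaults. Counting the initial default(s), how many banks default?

Round 1 — Dover defaults (initial).
  Hale: +55 → 55 ≥ 50
Round 2 — Hale defaults.
  Pike: +90 → 90 < 120
No further defaults.

2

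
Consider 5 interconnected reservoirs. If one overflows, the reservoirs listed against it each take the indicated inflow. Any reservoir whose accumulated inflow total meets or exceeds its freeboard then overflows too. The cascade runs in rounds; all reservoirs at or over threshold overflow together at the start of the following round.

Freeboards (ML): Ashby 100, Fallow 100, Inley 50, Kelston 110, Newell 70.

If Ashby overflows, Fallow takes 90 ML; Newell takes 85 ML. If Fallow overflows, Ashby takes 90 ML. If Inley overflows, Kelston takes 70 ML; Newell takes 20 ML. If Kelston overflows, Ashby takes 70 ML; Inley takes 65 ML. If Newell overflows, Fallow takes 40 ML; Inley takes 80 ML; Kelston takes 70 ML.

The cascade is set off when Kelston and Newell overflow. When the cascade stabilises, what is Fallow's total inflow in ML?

40

Round 1 — Kelston, Newell overflow (initial).
  Ashby: +70 → 70 < 100
  Fallow: +40 → 40 < 100
  Inley: +65+80 → 145 ≥ 50
Round 2 — Inley overflows.
No further overflows.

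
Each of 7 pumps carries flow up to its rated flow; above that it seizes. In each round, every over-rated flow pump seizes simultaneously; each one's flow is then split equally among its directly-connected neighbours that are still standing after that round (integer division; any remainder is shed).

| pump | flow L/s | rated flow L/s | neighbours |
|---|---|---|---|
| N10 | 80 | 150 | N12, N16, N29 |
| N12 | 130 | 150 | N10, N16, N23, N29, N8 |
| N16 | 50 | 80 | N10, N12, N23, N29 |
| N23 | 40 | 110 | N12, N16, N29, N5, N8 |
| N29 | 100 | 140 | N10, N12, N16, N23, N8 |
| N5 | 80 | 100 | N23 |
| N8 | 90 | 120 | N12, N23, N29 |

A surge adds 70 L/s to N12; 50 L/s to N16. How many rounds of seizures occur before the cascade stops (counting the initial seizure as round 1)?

3

Round 1 — N12 at 200 > 150; N16 at 100 > 80. N12, N16 seize.
  N12 sheds 200 L/s to N10, N23, N29, N8: 50 each.
    N10: 80+50 = 130 ≤ 150
    N23: 40+50 = 90 ≤ 110
    N29: 100+50 = 150 > 140
    N8: 90+50 = 140 > 120
  N16 sheds 100 L/s to N10, N23, N29: 33 each (1 lost).
    N10: 130+33 = 163 > 150
    N23: 90+33 = 123 > 110
    N29: 150+33 = 183 > 140
Round 2 — N10, N23, N29, N8 seize.
  N10 sheds 163 L/s: no online neighbours, lost.
  N23 sheds 123 L/s to N5: 123 each.
    N5: 80+123 = 203 > 100
  N29 sheds 183 L/s: no online neighbours, lost.
  N8 sheds 140 L/s: no online neighbours, lost.
Round 3 — N5 seizes.
  N5 sheds 203 L/s: no online neighbours, lost.
No further seizures.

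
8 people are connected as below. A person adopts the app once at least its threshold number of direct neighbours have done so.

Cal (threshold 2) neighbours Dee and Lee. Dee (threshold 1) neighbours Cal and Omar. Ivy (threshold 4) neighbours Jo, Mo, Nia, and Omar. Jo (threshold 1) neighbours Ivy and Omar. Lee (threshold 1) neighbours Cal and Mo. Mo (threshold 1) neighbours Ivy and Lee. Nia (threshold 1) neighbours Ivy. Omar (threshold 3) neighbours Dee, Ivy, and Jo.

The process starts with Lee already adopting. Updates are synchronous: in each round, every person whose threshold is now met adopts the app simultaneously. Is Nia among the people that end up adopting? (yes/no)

Round 1 — Lee adopts the app (initial).
Round 2 — checking thresholds:
  Cal: 1 of 2 neighbours < 2, not yet.
  Mo: 1 of 2 neighbours ≥ 1, adopts the app.
Round 3 — no new adoptions; cascade stops.

no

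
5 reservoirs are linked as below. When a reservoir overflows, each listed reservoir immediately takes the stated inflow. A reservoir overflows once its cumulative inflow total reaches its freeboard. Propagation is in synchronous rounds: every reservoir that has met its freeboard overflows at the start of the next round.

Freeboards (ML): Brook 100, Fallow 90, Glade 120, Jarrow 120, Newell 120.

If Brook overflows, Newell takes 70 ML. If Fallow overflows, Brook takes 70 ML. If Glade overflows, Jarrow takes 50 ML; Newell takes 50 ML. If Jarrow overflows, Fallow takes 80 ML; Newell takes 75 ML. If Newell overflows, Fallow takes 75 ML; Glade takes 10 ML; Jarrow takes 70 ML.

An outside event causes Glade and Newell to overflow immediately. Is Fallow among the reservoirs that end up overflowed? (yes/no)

Round 1 — Glade, Newell overflow (initial).
  Fallow: +75 → 75 < 90
  Jarrow: +50+70 → 120 ≥ 120
Round 2 — Jarrow overflows.
  Fallow: +80 → 155 ≥ 90
Round 3 — Fallow overflows.
  Brook: +70 → 70 < 100
No further overflows.

yes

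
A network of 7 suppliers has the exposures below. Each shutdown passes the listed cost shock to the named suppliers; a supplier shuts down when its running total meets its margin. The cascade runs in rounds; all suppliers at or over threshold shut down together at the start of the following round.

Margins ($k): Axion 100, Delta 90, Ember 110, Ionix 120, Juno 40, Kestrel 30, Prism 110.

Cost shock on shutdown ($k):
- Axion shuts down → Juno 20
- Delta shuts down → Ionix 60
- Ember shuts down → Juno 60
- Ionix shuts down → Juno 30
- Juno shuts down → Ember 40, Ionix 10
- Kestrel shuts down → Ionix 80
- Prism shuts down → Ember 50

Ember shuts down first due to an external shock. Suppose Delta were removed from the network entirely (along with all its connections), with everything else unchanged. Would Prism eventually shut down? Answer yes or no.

With Delta removed:
Round 1 — Ember shuts down (initial).
  Juno: +60 → 60 ≥ 40
Round 2 — Juno shuts down.
  Ionix: +10 → 10 < 120
No further shutdowns.

no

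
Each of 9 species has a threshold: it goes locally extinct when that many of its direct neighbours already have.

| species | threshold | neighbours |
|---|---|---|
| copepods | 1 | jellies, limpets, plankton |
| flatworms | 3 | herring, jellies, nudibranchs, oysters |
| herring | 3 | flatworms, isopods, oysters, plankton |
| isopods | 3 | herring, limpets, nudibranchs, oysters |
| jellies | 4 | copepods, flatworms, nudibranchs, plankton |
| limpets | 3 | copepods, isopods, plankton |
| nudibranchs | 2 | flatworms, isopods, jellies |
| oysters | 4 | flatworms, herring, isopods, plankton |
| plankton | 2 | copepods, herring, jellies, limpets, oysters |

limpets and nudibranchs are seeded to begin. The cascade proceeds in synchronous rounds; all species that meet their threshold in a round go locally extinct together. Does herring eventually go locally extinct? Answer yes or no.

Round 1 — limpets, nudibranchs go locally extinct (initial).
Round 2 — checking thresholds:
  copepods: 1 of 3 neighbours ≥ 1, goes locally extinct.
  flatworms: 1 of 4 neighbours < 3, not yet.
  isopods: 2 of 4 neighbours < 3, not yet.
  jellies: 1 of 4 neighbours < 4, not yet.
  plankton: 1 of 5 neighbours < 2, not yet.
Round 3 — checking thresholds:
  flatworms: 1 of 4 neighbours < 3, not yet.
  isopods: 2 of 4 neighbours < 3, not yet.
  jellies: 2 of 4 neighbours < 4, not yet.
  plankton: 2 of 5 neighbours ≥ 2, goes locally extinct.
Round 4 — no new extinctions; cascade stops.

no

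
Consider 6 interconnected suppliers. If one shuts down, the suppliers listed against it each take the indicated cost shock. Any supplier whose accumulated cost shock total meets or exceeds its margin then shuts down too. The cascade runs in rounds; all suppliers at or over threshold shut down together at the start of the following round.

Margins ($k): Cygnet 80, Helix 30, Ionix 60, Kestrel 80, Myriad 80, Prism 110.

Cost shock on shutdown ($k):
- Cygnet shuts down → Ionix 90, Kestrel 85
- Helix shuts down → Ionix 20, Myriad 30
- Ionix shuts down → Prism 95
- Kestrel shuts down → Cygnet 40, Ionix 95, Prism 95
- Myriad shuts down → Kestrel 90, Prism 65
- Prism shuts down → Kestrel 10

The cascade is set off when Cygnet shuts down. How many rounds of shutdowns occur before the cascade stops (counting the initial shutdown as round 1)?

3

Round 1 — Cygnet shuts down (initial).
  Ionix: +90 → 90 ≥ 60
  Kestrel: +85 → 85 ≥ 80
Round 2 — Ionix, Kestrel shut down.
  Prism: +95+95 → 190 ≥ 110
Round 3 — Prism shuts down.
No further shutdowns.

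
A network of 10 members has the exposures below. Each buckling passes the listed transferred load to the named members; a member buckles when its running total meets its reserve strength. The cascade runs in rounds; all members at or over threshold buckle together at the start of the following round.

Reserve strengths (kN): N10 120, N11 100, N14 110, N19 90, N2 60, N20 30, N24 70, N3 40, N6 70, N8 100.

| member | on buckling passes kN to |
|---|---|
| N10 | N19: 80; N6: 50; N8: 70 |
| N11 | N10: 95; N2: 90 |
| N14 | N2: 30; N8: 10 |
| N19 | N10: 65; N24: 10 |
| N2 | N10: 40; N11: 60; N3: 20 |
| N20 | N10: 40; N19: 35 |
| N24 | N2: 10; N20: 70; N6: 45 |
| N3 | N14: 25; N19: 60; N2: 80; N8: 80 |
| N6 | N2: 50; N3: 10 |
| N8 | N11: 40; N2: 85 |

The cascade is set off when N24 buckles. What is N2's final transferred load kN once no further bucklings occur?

Round 1 — N24 buckles (initial).
  N2: +10 → 10 < 60
  N20: +70 → 70 ≥ 30
  N6: +45 → 45 < 70
Round 2 — N20 buckles.
  N10: +40 → 40 < 120
  N19: +35 → 35 < 90
No further bucklings.

10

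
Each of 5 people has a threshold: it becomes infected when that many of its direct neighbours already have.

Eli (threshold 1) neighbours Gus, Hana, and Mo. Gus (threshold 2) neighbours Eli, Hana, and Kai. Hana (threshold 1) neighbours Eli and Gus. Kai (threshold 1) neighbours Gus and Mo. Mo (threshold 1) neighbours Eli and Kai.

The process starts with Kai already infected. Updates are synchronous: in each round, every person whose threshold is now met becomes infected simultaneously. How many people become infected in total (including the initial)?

5

Round 1 — Kai becomes infected (initial).
Round 2 — checking thresholds:
  Gus: 1 of 3 neighbours < 2, holds.
  Mo: 1 of 2 neighbours ≥ 1, becomes infected.
Round 3 — checking thresholds:
  Eli: 1 of 3 neighbours ≥ 1, becomes infected.
  Gus: 1 of 3 neighbours < 2, holds.
Round 4 — checking thresholds:
  Gus: 2 of 3 neighbours ≥ 2, becomes infected.
  Hana: 1 of 2 neighbours ≥ 1, becomes infected.
Round 5 — no new infections; cascade stops.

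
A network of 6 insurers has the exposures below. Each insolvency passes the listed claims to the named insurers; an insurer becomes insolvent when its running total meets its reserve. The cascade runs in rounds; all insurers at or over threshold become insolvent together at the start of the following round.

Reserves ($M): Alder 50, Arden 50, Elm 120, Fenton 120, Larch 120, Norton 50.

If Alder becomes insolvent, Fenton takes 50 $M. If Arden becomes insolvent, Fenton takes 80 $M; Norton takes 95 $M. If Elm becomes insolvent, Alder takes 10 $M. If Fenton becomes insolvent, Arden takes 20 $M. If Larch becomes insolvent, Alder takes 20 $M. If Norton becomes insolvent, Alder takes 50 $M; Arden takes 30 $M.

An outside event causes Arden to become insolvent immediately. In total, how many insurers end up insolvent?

Round 1 — Arden becomes insolvent (initial).
  Fenton: +80 → 80 < 120
  Norton: +95 → 95 ≥ 50
Round 2 — Norton becomes insolvent.
  Alder: +50 → 50 ≥ 50
Round 3 — Alder becomes insolvent.
  Fenton: +50 → 130 ≥ 120
Round 4 — Fenton becomes insolvent.
No further insolvencies.

4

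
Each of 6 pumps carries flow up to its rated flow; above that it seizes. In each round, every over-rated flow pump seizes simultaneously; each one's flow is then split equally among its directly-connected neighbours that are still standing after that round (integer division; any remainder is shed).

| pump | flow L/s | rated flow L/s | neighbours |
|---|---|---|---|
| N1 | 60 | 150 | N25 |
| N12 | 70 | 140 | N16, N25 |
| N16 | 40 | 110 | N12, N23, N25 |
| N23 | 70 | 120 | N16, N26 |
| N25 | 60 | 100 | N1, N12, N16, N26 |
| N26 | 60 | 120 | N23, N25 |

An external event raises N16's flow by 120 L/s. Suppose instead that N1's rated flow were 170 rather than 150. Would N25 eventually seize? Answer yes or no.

yes

With N1's rated flow at 170:
Round 1 — N16 at 160 > 110. N16 seizes.
  N16 sheds 160 L/s to N12, N23, N25: 53 each (1 lost).
    N12: 70+53 = 123 ≤ 140
    N23: 70+53 = 123 > 120
    N25: 60+53 = 113 > 100
Round 2 — N23, N25 seize.
  N23 sheds 123 L/s to N26: 123 each.
    N26: 60+123 = 183 > 120
  N25 sheds 113 L/s to N1, N12, N26: 37 each (2 lost).
    N1: 60+37 = 97 ≤ 170
    N12: 123+37 = 160 > 140
    N26: 183+37 = 220 > 120
Round 3 — N12, N26 seize.
  N12 sheds 160 L/s: no online neighbours, lost.
  N26 sheds 220 L/s: no online neighbours, lost.
No further seizures.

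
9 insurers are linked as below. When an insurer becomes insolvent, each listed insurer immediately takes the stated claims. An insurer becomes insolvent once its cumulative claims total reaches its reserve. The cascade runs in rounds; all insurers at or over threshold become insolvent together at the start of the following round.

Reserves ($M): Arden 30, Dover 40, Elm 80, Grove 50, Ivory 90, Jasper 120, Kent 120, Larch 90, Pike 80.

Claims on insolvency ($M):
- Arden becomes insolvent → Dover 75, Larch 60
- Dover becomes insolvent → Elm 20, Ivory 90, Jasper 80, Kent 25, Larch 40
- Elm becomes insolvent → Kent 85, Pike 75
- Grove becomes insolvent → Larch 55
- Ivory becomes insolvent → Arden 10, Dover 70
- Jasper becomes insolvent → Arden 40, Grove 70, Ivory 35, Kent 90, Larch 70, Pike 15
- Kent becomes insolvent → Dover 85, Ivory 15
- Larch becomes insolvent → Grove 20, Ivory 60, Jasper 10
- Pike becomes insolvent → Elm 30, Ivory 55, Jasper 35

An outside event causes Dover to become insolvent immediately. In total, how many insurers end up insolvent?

Round 1 — Dover becomes insolvent (initial).
  Elm: +20 → 20 < 80
  Ivory: +90 → 90 ≥ 90
  Jasper: +80 → 80 < 120
  Kent: +25 → 25 < 120
  Larch: +40 → 40 < 90
Round 2 — Ivory becomes insolvent.
  Arden: +10 → 10 < 30
No further insolvencies.

2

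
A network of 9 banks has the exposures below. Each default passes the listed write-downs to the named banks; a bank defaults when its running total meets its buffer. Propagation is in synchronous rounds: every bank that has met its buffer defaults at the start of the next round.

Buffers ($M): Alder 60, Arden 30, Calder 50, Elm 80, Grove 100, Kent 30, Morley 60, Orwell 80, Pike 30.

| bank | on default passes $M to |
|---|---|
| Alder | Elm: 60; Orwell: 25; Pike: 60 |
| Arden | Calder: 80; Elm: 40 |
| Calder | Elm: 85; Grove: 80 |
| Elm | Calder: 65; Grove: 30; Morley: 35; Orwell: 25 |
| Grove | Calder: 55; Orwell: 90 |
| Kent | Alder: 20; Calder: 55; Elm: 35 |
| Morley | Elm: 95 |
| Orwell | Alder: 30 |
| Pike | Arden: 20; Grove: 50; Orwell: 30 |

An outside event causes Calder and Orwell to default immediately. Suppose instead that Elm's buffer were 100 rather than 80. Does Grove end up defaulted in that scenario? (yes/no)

With Elm's buffer at 100:
Round 1 — Calder, Orwell default (initial).
  Alder: +30 → 30 < 60
  Elm: +85 → 85 < 100
  Grove: +80 → 80 < 100
No further defaults.

no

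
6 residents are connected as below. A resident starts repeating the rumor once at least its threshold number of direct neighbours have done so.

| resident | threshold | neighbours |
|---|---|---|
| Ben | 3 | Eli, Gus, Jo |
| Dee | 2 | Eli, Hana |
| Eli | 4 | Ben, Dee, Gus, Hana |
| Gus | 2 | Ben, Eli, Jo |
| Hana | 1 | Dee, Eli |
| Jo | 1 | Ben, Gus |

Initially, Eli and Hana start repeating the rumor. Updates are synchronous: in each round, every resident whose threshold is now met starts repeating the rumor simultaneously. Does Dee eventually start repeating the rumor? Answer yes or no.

Round 1 — Eli, Hana start repeating the rumor (initial).
Round 2 — checking thresholds:
  Ben: 1 of 3 neighbours < 3, holds.
  Dee: 2 of 2 neighbours ≥ 2, starts repeating the rumor.
  Gus: 1 of 3 neighbours < 2, holds.
Round 3 — no new spreads; cascade stops.

yes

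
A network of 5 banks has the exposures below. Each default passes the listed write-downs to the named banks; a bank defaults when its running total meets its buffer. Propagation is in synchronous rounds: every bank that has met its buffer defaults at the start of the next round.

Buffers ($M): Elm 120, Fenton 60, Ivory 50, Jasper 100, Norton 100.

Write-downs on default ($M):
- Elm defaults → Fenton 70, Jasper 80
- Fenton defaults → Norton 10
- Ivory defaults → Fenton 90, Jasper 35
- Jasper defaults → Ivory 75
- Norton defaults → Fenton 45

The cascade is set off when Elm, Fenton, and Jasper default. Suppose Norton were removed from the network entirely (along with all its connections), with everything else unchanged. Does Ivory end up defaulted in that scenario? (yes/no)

yes

With Norton removed:
Round 1 — Elm, Fenton, Jasper default (initial).
  Ivory: +75 → 75 ≥ 50
Round 2 — Ivory defaults.
No further defaults.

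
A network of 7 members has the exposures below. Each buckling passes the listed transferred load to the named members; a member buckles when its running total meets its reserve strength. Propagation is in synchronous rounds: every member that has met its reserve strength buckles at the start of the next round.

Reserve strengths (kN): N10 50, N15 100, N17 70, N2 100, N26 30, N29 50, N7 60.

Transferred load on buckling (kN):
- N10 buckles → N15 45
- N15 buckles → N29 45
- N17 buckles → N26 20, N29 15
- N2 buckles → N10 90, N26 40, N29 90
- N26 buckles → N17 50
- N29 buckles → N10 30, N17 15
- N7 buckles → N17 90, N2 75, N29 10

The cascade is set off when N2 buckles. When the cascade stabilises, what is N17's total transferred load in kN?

Round 1 — N2 buckles (initial).
  N10: +90 → 90 ≥ 50
  N26: +40 → 40 ≥ 30
  N29: +90 → 90 ≥ 50
Round 2 — N10, N26, N29 buckle.
  N15: +45 → 45 < 100
  N17: +50+15 → 65 < 70
No further bucklings.

65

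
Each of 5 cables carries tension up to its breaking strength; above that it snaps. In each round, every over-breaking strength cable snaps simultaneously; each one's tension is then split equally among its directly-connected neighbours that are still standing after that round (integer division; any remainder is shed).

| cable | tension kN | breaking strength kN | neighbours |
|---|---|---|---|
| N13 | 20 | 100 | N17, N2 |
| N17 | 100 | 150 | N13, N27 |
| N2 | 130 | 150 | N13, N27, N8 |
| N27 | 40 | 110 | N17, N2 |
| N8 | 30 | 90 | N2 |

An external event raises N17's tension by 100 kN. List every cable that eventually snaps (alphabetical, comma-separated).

N13, N17, N2, N27, N8

Round 1 — N17 at 200 > 150. N17 snaps.
  N17 sheds 200 kN to N13, N27: 100 each.
    N13: 20+100 = 120 > 100
    N27: 40+100 = 140 > 110
Round 2 — N13, N27 snap.
  N13 sheds 120 kN to N2: 120 each.
    N2: 130+120 = 250 > 150
  N27 sheds 140 kN to N2: 140 each.
    N2: 250+140 = 390 > 150
Round 3 — N2 snaps.
  N2 sheds 390 kN to N8: 390 each.
    N8: 30+390 = 420 > 90
Round 4 — N8 snaps.
  N8 sheds 420 kN: no online neighbours, lost.
No further breaks.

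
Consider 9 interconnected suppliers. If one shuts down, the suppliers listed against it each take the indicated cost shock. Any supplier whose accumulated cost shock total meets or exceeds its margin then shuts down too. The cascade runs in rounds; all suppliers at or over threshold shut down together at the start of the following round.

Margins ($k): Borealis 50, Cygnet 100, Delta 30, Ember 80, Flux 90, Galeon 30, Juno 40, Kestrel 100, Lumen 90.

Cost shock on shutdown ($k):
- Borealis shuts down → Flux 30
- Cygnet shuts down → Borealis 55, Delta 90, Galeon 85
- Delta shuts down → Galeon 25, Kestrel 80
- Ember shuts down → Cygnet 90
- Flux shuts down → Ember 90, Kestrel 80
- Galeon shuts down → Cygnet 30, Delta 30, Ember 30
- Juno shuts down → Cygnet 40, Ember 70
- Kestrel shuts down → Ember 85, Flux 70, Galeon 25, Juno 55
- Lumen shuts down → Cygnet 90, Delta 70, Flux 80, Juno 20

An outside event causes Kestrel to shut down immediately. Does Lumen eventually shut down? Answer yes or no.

Round 1 — Kestrel shuts down (initial).
  Ember: +85 → 85 ≥ 80
  Flux: +70 → 70 < 90
  Galeon: +25 → 25 < 30
  Juno: +55 → 55 ≥ 40
Round 2 — Ember, Juno shut down.
  Cygnet: +90+40 → 130 ≥ 100
Round 3 — Cygnet shuts down.
  Borealis: +55 → 55 ≥ 50
  Delta: +90 → 90 ≥ 30
  Galeon: +85 → 110 ≥ 30
Round 4 — Borealis, Delta, Galeon shut down.
  Flux: +30 → 100 ≥ 90
Round 5 — Flux shuts down.
No further shutdowns.

no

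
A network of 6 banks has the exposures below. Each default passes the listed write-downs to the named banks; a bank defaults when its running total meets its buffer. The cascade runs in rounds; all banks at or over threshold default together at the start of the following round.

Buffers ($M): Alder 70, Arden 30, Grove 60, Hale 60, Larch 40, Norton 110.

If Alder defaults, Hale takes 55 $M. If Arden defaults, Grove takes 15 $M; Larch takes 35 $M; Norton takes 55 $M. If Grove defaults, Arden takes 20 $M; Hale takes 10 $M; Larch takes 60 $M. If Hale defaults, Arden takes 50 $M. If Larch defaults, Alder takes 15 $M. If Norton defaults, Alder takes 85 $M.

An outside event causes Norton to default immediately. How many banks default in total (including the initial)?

Round 1 — Norton defaults (initial).
  Alder: +85 → 85 ≥ 70
Round 2 — Alder defaults.
  Hale: +55 → 55 < 60
No further defaults.

2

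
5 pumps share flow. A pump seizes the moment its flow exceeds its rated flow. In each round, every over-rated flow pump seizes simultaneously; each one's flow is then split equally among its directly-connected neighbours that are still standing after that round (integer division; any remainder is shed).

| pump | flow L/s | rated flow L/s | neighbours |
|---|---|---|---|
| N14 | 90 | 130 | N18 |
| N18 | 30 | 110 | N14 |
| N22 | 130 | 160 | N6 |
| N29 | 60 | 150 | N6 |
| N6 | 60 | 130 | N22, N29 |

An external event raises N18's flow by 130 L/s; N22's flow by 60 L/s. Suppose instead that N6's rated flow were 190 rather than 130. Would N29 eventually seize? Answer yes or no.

yes

With N6's rated flow at 190:
Round 1 — N18 at 160 > 110; N22 at 190 > 160. N18, N22 seize.
  N18 sheds 160 L/s to N14: 160 each.
    N14: 90+160 = 250 > 130
  N22 sheds 190 L/s to N6: 190 each.
    N6: 60+190 = 250 > 190
Round 2 — N14, N6 seize.
  N14 sheds 250 L/s: no online neighbours, lost.
  N6 sheds 250 L/s to N29: 250 each.
    N29: 60+250 = 310 > 150
Round 3 — N29 seizes.
  N29 sheds 310 L/s: no online neighbours, lost.
No further seizures.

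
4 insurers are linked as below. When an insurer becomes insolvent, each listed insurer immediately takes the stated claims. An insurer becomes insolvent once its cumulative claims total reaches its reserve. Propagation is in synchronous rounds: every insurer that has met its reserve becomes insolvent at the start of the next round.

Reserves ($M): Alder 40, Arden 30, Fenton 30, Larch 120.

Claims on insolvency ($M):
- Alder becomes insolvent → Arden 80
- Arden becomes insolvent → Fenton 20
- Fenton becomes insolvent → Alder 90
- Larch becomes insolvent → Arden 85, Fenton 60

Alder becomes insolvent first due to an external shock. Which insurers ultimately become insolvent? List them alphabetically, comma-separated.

Alder, Arden

Round 1 — Alder becomes insolvent (initial).
  Arden: +80 → 80 ≥ 30
Round 2 — Arden becomes insolvent.
  Fenton: +20 → 20 < 30
No further insolvencies.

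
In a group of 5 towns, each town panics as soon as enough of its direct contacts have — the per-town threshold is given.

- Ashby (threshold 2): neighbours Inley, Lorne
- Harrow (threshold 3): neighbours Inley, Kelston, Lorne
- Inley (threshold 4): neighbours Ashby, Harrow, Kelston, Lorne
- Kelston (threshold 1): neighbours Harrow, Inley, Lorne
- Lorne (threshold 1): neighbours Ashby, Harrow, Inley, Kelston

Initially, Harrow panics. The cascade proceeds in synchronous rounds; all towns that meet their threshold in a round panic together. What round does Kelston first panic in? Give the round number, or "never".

Round 1 — Harrow panics (initial).
Round 2 — checking thresholds:
  Inley: 1 of 4 neighbours < 4, below threshold.
  Kelston: 1 of 3 neighbours ≥ 1, panics.
  Lorne: 1 of 4 neighbours ≥ 1, panics.
Round 3 — no new panics; cascade stops.

2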